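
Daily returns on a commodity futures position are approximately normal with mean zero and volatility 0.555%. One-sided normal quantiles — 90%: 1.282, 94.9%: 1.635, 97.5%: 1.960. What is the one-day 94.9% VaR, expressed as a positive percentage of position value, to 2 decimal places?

VaR = z·σ = 1.635 × 0.555% = 0.907%.

0.91%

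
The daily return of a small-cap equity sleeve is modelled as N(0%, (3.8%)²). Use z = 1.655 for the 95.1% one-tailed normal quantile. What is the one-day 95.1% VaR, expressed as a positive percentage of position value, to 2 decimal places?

6.29%

VaR = z·σ = 1.655 × 3.8% = 6.289%.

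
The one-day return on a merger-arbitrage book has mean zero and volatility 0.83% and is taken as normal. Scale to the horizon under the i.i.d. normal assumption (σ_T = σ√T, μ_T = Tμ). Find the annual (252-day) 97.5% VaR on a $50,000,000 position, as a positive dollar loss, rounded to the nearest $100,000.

At 97.5%, z = 1.960.
σ_{252d} = 0.83% × √252 = 13.176%.
VaR = 1.960 × 13.176% = 25.825%.
On $50,000,000: 0.25825 × $50,000,000 = $12,912,500.

$12,900,000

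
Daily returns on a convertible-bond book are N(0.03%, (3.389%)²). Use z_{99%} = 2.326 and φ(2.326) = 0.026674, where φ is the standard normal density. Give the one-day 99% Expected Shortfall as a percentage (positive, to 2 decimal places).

Tail multiplier: φ(z)/(1−α) = 0.026674 / 0.01 = 2.667.
ES = −(0.03%) + 3.389% × 2.667 = 9.008%.

9.01%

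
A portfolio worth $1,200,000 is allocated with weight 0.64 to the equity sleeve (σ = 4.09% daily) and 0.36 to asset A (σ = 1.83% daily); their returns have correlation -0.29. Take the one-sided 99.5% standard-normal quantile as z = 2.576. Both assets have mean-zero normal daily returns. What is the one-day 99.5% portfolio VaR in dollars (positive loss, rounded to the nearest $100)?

σ_p² = 0.64²·4.09² + 0.36²·1.83² + 2·-0.29·0.64·0.36·4.09·1.83 = 6.2857 (%²).
σ_p = √6.2857 = 2.507%.
VaR = 2.576 × 2.507% = 6.458%; on $1,200,000 that is $77,496.

$77,500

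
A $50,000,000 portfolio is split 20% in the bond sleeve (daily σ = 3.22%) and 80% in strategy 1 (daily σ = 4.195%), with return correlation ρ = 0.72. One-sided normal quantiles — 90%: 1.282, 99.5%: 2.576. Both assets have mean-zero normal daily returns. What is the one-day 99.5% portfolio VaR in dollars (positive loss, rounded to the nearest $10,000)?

σ_p² = 0.2²·3.22² + 0.8²·4.195² + 2·0.72·0.2·0.8·3.22·4.195 = 14.7897 (%²).
σ_p = √14.7897 = 3.846%.
VaR = 2.576 × 3.846% = 9.907%; on $50,000,000 that is $4,953,500.

$4,950,000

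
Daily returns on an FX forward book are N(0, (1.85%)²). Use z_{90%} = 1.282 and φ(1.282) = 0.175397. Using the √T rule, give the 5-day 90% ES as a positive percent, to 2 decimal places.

7.26%

σ_{5d} = 1.85% × √5 = 4.137%.
ES multiplier = φ(z)/(1−α) = 0.175397/0.1 = 1.754.
ES = 4.137% × 1.754 = 7.256%.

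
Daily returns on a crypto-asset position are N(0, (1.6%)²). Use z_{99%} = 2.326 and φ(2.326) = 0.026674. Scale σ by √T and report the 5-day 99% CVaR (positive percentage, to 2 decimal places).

σ_{5d} = 1.6% × √5 = 3.578%.
ES multiplier = φ(z)/(1−α) = 0.026674/0.01 = 2.667.
ES = 3.578% × 2.667 = 9.543%.

9.54%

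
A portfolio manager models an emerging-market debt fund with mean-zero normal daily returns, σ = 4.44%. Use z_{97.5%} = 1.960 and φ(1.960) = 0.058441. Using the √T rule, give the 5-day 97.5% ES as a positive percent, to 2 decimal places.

23.21%

σ_{5d} = 4.44% × √5 = 9.928%.
ES multiplier = φ(z)/(1−α) = 0.058441/0.025 = 2.338.
ES = 9.928% × 2.338 = 23.212%.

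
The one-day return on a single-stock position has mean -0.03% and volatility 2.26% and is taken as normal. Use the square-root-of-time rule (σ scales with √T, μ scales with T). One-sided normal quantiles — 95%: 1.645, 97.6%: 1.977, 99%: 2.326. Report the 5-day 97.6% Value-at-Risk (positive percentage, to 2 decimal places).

σ_{5d} = 2.26% × √5 = 5.054%; μ_{5d} = 5 × -0.03% = -0.150%.
VaR = −(-0.150%) + 1.977 × 5.054% = 10.142%.

10.14%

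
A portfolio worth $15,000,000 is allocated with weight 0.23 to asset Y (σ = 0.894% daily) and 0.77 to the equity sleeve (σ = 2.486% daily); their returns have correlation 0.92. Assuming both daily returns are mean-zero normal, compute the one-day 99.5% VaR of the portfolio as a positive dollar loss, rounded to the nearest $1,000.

σ_p² = 0.23²·0.894² + 0.77²·2.486² + 2·0.92·0.23·0.77·0.894·2.486 = 4.4307 (%²).
σ_p = √4.4307 = 2.105%.
At 99.5%, z = 2.576.
VaR = 2.576 × 2.105% = 5.422%; on $15,000,000 that is $813,300.

$813,000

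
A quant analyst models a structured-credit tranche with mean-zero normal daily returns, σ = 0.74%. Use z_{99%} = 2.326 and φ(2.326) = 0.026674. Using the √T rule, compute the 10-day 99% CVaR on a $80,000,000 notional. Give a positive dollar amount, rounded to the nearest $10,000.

σ_{10d} = 0.74% × √10 = 2.340%.
ES multiplier = φ(z)/(1−α) = 0.026674/0.01 = 2.667.
ES = 2.340% × 2.667 = 6.241%; on $80,000,000: $4,992,800.

$4,990,000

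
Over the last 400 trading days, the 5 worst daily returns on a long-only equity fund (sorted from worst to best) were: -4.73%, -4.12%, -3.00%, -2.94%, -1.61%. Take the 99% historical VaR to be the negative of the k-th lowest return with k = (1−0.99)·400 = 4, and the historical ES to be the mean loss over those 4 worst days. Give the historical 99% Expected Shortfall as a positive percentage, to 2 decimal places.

The 4 worst returns sum to -14.79%.
ES = −(-14.79%) / 4 = 3.6975% ≈ 3.70%.

3.70%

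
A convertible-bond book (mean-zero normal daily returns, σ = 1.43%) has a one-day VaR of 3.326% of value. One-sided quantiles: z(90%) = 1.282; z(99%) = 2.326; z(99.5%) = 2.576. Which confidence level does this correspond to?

99%

Implied z = VaR/σ = 3.326 / 1.43 = 2.326.
This matches z(99%) = 2.326.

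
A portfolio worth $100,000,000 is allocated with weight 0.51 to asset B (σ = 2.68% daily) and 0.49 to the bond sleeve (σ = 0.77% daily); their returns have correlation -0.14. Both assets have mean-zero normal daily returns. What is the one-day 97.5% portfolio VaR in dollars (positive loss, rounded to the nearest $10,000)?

σ_p² = 0.51²·2.68² + 0.49²·0.77² + 2·-0.14·0.51·0.49·2.68·0.77 = 1.8661 (%²).
σ_p = √1.8661 = 1.366%.
At 97.5%, z = 1.960.
VaR = 1.960 × 1.366% = 2.677%; on $100,000,000 that is $2,677,000.

$2,680,000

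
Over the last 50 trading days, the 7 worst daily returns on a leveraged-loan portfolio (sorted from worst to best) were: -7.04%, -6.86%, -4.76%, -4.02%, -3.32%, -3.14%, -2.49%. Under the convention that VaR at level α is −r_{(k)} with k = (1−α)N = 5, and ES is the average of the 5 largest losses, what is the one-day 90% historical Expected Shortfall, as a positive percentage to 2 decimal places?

The 5 worst returns sum to -26.00%.
ES = −(-26.00%) / 5 = 5.2% ≈ 5.20%.

5.20%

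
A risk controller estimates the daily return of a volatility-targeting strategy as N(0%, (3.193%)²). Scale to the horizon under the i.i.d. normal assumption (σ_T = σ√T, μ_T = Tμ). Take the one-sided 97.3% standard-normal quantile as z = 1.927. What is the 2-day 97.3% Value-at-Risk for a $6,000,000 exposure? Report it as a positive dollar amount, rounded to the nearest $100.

σ_{2d} = 3.193% × √2 = 4.516%.
VaR = 1.927 × 4.516% = 8.702%.
On $6,000,000: 0.08702 × $6,000,000 = $522,120.

$522,100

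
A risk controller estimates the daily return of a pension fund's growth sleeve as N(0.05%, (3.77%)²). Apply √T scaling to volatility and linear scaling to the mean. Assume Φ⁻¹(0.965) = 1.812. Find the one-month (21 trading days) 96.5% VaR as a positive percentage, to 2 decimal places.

σ_{21d} = 3.77% × √21 = 17.276%; μ_{21d} = 21 × 0.05% = 1.050%.
VaR = −(1.050%) + 1.812 × 17.276% = 30.254%.

30.25%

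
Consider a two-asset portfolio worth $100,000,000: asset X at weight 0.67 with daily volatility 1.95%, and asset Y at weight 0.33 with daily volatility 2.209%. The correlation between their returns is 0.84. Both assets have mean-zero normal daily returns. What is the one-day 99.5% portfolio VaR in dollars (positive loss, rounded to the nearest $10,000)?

$5,050,000

σ_p² = 0.67²·1.95² + 0.33²·2.209² + 2·0.84·0.67·0.33·1.95·2.209 = 3.8384 (%²).
σ_p = √3.8384 = 1.959%.
At 99.5%, z = 2.576.
VaR = 2.576 × 1.959% = 5.046%; on $100,000,000 that is $5,046,000.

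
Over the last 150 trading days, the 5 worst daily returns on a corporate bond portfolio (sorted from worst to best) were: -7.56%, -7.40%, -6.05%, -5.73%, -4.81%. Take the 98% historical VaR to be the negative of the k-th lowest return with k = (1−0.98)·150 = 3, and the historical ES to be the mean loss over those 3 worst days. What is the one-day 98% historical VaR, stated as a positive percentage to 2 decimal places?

6.05%

k = 3; the 3rd lowest return is -6.05%, so VaR = 6.05%.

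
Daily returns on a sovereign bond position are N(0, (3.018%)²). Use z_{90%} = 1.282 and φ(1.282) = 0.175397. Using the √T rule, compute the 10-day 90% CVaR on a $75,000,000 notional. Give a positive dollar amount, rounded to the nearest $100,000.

σ_{10d} = 3.018% × √10 = 9.544%.
ES multiplier = φ(z)/(1−α) = 0.175397/0.1 = 1.754.
ES = 9.544% × 1.754 = 16.740%; on $75,000,000: $12,555,000.

$12,600,000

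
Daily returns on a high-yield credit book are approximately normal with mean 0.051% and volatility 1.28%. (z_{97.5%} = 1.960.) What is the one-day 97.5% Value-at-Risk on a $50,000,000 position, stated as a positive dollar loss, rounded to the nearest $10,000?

VaR = −μ + z·σ = −(0.051%) + 1.960 × 1.28% = 2.458%.
On $50,000,000: 0.02458 × $50,000,000 = $1,229,000.

$1,230,000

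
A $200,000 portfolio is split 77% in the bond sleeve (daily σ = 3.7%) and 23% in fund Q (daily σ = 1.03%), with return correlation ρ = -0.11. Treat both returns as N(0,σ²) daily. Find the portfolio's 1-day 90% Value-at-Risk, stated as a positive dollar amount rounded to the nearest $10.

$7,260

σ_p² = 0.77²·3.7² + 0.23²·1.03² + 2·-0.11·0.77·0.23·3.7·1.03 = 8.0244 (%²).
σ_p = √8.0244 = 2.833%.
At 90%, z = 1.282.
VaR = 1.282 × 2.833% = 3.632%; on $200,000 that is $7,264.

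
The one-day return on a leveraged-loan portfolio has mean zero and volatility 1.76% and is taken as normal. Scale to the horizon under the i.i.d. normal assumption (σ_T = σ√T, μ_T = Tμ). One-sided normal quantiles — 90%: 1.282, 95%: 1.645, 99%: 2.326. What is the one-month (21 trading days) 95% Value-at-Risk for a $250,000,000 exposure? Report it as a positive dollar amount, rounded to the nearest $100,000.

$33,200,000

σ_{21d} = 1.76% × √21 = 8.065%.
VaR = 1.645 × 8.065% = 13.267%.
On $250,000,000: 0.13267 × $250,000,000 = $33,167,500.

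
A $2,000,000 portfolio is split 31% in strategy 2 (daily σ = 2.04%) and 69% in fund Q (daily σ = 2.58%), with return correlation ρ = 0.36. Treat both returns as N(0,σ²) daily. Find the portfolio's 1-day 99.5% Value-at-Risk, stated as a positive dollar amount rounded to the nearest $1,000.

$108,000

σ_p² = 0.31²·2.04² + 0.69²·2.58² + 2·0.36·0.31·0.69·2.04·2.58 = 4.3796 (%²).
σ_p = √4.3796 = 2.093%.
At 99.5%, z = 2.576.
VaR = 2.576 × 2.093% = 5.392%; on $2,000,000 that is $107,840.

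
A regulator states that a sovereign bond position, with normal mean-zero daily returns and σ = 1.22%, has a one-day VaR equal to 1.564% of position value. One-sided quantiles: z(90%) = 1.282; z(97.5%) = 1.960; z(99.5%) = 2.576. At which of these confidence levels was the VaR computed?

Implied z = VaR/σ = 1.564 / 1.22 = 1.282.
This matches z(90%) = 1.282.

90%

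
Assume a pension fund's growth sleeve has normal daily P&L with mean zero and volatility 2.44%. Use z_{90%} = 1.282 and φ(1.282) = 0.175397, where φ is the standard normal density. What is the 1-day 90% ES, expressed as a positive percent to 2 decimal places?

4.28%

Tail multiplier: φ(z)/(1−α) = 0.175397 / 0.1 = 1.754.
ES = 2.44% × 1.754 = 4.280%.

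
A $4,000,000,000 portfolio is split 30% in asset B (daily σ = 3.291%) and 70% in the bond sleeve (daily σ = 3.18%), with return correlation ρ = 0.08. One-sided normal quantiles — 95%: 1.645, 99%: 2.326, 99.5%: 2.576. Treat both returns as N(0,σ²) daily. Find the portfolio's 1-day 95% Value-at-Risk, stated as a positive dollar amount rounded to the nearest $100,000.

$164,900,000

σ_p² = 0.3²·3.291² + 0.7²·3.18² + 2·0.08·0.3·0.7·3.291·3.18 = 6.2815 (%²).
σ_p = √6.2815 = 2.506%.
VaR = 1.645 × 2.506% = 4.122%; on $4,000,000,000 that is $164,880,000.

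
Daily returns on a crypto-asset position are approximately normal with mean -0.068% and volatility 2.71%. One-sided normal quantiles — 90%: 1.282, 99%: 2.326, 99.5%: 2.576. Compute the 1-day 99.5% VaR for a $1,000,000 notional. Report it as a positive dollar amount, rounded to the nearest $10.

VaR = −μ + z·σ = −(-0.068%) + 2.576 × 2.71% = 7.049%.
On $1,000,000: 0.07049 × $1,000,000 = $70,490.

$70,490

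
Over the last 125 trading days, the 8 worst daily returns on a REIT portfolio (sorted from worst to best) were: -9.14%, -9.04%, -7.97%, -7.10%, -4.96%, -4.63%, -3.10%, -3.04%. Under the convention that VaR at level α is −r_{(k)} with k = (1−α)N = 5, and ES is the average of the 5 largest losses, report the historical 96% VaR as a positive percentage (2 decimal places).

k = 5; the 5th lowest return is -4.96%, so VaR = 4.96%.

4.96%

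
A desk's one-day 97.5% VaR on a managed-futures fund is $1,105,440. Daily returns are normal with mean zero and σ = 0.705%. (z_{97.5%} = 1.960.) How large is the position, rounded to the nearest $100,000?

$80,000,000

VaR as a fraction of value: z·σ = 1.960 × 0.705% = 1.3818%.
Position = $1,105,440 / 0.013818 = $80,000,000.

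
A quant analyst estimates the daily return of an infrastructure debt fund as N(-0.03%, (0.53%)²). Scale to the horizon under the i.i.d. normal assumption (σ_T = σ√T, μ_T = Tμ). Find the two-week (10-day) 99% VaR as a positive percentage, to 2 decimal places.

4.20%

At 99%, z = 2.326.
σ_{10d} = 0.53% × √10 = 1.676%; μ_{10d} = 10 × -0.03% = -0.300%.
VaR = −(-0.300%) + 2.326 × 1.676% = 4.198%.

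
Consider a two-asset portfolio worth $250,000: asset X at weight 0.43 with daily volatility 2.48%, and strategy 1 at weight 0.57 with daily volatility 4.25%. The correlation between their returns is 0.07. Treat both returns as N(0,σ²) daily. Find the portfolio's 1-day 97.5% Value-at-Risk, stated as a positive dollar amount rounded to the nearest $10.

$13,300

σ_p² = 0.43²·2.48² + 0.57²·4.25² + 2·0.07·0.43·0.57·2.48·4.25 = 7.3674 (%²).
σ_p = √7.3674 = 2.714%.
At 97.5%, z = 1.960.
VaR = 1.960 × 2.714% = 5.319%; on $250,000 that is $13,298.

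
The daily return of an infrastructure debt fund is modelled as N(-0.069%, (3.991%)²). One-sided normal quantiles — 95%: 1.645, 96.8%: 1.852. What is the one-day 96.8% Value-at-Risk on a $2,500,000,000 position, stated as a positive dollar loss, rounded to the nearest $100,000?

$186,500,000

VaR = −μ + z·σ = −(-0.069%) + 1.852 × 3.991% = 7.460%.
On $2,500,000,000: 0.07460 × $2,500,000,000 = $186,500,000.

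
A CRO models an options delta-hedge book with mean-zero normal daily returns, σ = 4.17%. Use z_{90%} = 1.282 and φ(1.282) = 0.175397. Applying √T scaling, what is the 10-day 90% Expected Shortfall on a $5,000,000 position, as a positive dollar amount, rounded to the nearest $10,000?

σ_{10d} = 4.17% × √10 = 13.187%.
ES multiplier = φ(z)/(1−α) = 0.175397/0.1 = 1.754.
ES = 13.187% × 1.754 = 23.130%; on $5,000,000: $1,156,500.

$1,160,000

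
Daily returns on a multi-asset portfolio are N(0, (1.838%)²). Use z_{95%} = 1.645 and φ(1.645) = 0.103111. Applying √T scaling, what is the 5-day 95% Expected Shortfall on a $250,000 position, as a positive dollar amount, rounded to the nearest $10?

σ_{5d} = 1.838% × √5 = 4.110%.
ES multiplier = φ(z)/(1−α) = 0.103111/0.05 = 2.062.
ES = 4.110% × 2.062 = 8.475%; on $250,000: $21,187.

$21,190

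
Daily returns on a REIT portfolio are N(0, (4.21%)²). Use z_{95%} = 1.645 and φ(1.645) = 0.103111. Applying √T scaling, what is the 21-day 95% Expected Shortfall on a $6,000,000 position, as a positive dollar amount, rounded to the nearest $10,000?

σ_{21d} = 4.21% × √21 = 19.293%.
ES multiplier = φ(z)/(1−α) = 0.103111/0.05 = 2.062.
ES = 19.293% × 2.062 = 39.782%; on $6,000,000: $2,386,920.

$2,390,000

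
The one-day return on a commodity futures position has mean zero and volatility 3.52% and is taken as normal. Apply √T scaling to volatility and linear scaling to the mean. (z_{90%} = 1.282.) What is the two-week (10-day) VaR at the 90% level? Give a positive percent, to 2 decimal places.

14.27%

σ_{10d} = 3.52% × √10 = 11.131%.
VaR = 1.282 × 11.131% = 14.270%.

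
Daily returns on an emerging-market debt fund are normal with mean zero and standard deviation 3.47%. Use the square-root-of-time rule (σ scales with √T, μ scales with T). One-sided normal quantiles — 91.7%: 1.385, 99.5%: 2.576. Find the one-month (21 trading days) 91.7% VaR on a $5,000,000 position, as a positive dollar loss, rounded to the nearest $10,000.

$1,100,000

σ_{21d} = 3.47% × √21 = 15.902%.
VaR = 1.385 × 15.902% = 22.024%.
On $5,000,000: 0.22024 × $5,000,000 = $1,101,200.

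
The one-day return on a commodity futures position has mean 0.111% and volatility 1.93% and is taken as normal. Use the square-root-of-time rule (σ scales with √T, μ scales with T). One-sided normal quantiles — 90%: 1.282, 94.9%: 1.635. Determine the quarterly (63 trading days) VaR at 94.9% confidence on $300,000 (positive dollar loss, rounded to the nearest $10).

$54,160

σ_{63d} = 1.93% × √63 = 15.319%; μ_{63d} = 63 × 0.111% = 6.993%.
VaR = −(6.993%) + 1.635 × 15.319% = 18.054%.
On $300,000: 0.18054 × $300,000 = $54,162.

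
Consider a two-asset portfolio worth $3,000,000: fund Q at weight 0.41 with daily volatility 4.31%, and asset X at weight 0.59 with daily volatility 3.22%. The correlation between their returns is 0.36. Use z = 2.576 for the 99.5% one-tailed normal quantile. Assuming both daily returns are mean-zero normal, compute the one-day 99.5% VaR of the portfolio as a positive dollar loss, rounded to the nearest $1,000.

$234,000

σ_p² = 0.41²·4.31² + 0.59²·3.22² + 2·0.36·0.41·0.59·4.31·3.22 = 9.1490 (%²).
σ_p = √9.1490 = 3.025%.
VaR = 2.576 × 3.025% = 7.792%; on $3,000,000 that is $233,760.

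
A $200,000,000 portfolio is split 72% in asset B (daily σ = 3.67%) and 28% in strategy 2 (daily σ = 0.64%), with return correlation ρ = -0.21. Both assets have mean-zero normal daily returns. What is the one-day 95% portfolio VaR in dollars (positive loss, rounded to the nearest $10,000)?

$8,590,000

σ_p² = 0.72²·3.67² + 0.28²·0.64² + 2·-0.21·0.72·0.28·3.67·0.64 = 6.8155 (%²).
σ_p = √6.8155 = 2.611%.
At 95%, z = 1.645.
VaR = 1.645 × 2.611% = 4.295%; on $200,000,000 that is $8,590,000.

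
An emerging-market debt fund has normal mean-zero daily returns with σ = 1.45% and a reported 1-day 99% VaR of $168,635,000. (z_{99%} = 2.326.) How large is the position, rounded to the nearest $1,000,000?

VaR as a fraction of value: z·σ = 2.326 × 1.45% = 3.3727%.
Position = $168,635,000 / 0.033727 = $5,000,000,000.

$5,000,000,000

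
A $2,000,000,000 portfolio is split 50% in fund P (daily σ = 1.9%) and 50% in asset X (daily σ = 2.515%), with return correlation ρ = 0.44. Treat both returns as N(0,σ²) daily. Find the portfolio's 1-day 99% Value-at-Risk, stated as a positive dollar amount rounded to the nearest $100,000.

$87,500,000

σ_p² = 0.5²·1.9² + 0.5²·2.515² + 2·0.44·0.5·0.5·1.9·2.515 = 3.5351 (%²).
σ_p = √3.5351 = 1.880%.
At 99%, z = 2.326.
VaR = 2.326 × 1.880% = 4.373%; on $2,000,000,000 that is $87,460,000.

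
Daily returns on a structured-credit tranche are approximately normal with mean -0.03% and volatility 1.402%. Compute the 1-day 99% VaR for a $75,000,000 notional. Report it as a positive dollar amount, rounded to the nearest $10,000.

$2,470,000

At 99% one-sided, z = 2.326.
VaR = −μ + z·σ = −(-0.03%) + 2.326 × 1.402% = 3.291%.
On $75,000,000: 0.03291 × $75,000,000 = $2,468,250.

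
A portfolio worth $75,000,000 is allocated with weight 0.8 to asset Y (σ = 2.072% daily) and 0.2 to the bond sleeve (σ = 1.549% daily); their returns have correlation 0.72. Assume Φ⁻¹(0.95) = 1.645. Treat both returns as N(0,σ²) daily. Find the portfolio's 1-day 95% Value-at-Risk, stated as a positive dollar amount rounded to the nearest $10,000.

$2,340,000

σ_p² = 0.8²·2.072² + 0.2²·1.549² + 2·0.72·0.8·0.2·2.072·1.549 = 3.5831 (%²).
σ_p = √3.5831 = 1.893%.
VaR = 1.645 × 1.893% = 3.114%; on $75,000,000 that is $2,335,500.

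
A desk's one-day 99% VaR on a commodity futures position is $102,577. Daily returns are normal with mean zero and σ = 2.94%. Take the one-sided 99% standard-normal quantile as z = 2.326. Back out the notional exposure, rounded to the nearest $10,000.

$1,500,000

VaR as a fraction of value: z·σ = 2.326 × 2.94% = 6.83844%.
Position = $102,577 / 0.0683844 = $1,500,006.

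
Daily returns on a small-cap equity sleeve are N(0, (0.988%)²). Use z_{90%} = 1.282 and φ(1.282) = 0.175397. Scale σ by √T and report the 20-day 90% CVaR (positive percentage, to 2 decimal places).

σ_{20d} = 0.988% × √20 = 4.418%.
ES multiplier = φ(z)/(1−α) = 0.175397/0.1 = 1.754.
ES = 4.418% × 1.754 = 7.749%.

7.75%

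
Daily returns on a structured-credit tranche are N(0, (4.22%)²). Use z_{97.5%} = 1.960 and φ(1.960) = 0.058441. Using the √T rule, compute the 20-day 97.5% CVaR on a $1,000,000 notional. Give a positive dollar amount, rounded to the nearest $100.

$441,200

σ_{20d} = 4.22% × √20 = 18.872%.
ES multiplier = φ(z)/(1−α) = 0.058441/0.025 = 2.338.
ES = 18.872% × 2.338 = 44.123%; on $1,000,000: $441,230.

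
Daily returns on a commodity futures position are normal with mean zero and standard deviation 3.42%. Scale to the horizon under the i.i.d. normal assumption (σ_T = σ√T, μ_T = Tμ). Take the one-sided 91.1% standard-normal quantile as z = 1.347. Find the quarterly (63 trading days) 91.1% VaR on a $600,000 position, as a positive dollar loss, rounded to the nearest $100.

$219,400

σ_{63d} = 3.42% × √63 = 27.145%.
VaR = 1.347 × 27.145% = 36.564%.
On $600,000: 0.36564 × $600,000 = $219,384.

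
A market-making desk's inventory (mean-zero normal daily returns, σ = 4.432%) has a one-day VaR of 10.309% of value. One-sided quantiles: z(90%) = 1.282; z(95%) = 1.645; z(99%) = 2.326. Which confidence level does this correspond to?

99%

Implied z = VaR/σ = 10.309 / 4.432 = 2.326.
This matches z(99%) = 2.326.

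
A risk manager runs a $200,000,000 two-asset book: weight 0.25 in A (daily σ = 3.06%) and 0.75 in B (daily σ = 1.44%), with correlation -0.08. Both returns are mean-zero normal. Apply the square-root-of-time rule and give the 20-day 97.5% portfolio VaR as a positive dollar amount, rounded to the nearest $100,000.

$22,300,000

σ_p = √(0.25²·3.06² + 0.75²·1.44² + 2·-0.08·0.25·0.75·3.06·1.44) = 1.273%.
σ_{20d} = 1.273% × √20 = 5.693%.
z(97.5%) = 1.960.
VaR = 1.960 × 5.693% = 11.158%; on $200,000,000 that is $22,316,000.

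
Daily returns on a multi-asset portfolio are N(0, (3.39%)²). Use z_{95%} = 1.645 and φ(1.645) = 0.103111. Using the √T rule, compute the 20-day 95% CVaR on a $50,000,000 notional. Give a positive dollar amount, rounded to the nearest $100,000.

$15,600,000

σ_{20d} = 3.39% × √20 = 15.161%.
ES multiplier = φ(z)/(1−α) = 0.103111/0.05 = 2.062.
ES = 15.161% × 2.062 = 31.262%; on $50,000,000: $15,631,000.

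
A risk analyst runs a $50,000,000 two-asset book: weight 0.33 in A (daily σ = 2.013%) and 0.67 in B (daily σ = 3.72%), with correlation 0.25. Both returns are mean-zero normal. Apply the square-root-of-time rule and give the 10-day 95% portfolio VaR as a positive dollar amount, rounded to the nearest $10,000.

σ_p = √(0.33²·2.013² + 0.67²·3.72² + 2·0.25·0.33·0.67·2.013·3.72) = 2.735%.
σ_{10d} = 2.735% × √10 = 8.649%.
z(95%) = 1.645.
VaR = 1.645 × 8.649% = 14.228%; on $50,000,000 that is $7,114,000.

$7,110,000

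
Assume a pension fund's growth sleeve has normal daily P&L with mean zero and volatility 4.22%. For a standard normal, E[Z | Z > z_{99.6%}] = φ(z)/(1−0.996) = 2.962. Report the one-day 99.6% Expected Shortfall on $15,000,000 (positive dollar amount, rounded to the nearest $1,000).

ES = 4.22% × 2.962 = 12.500%.
On $15,000,000: 0.12500 × $15,000,000 = $1,875,000.

$1,875,000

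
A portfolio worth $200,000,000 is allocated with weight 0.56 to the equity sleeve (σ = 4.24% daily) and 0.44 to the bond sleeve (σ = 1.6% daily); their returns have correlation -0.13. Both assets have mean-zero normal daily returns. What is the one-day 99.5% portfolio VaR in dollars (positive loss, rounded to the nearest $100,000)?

σ_p² = 0.56²·4.24² + 0.44²·1.6² + 2·-0.13·0.56·0.44·4.24·1.6 = 5.6988 (%²).
σ_p = √5.6988 = 2.387%.
At 99.5%, z = 2.576.
VaR = 2.576 × 2.387% = 6.149%; on $200,000,000 that is $12,298,000.

$12,300,000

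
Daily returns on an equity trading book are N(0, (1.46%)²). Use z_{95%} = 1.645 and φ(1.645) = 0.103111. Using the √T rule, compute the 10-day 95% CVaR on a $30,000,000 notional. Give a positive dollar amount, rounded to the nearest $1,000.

$2,856,000

σ_{10d} = 1.46% × √10 = 4.617%.
ES multiplier = φ(z)/(1−α) = 0.103111/0.05 = 2.062.
ES = 4.617% × 2.062 = 9.520%; on $30,000,000: $2,856,000.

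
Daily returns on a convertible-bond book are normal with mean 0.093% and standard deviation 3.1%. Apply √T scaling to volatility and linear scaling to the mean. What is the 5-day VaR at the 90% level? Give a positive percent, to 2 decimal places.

8.42%

At 90%, z = 1.282.
σ_{5d} = 3.1% × √5 = 6.932%; μ_{5d} = 5 × 0.093% = 0.465%.
VaR = −(0.465%) + 1.282 × 6.932% = 8.422%.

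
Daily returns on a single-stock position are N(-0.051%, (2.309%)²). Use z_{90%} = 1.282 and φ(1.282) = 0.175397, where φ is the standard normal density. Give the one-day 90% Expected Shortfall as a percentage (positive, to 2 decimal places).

Tail multiplier: φ(z)/(1−α) = 0.175397 / 0.1 = 1.754.
ES = −(-0.051%) + 2.309% × 1.754 = 4.101%.

4.10%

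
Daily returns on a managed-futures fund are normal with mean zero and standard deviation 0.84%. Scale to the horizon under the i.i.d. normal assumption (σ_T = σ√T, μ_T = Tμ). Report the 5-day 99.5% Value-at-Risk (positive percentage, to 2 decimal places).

At 99.5%, z = 2.576.
σ_{5d} = 0.84% × √5 = 1.878%.
VaR = 2.576 × 1.878% = 4.838%.

4.84%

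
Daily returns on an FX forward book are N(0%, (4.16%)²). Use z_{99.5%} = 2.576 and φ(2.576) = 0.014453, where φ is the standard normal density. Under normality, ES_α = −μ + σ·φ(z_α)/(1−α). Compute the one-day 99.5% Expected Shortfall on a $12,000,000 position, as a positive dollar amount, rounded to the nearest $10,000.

Tail multiplier: φ(z)/(1−α) = 0.014453 / 0.005 = 2.891.
ES = 4.16% × 2.891 = 12.027%.
On $12,000,000: 0.12027 × $12,000,000 = $1,443,240.

$1,440,000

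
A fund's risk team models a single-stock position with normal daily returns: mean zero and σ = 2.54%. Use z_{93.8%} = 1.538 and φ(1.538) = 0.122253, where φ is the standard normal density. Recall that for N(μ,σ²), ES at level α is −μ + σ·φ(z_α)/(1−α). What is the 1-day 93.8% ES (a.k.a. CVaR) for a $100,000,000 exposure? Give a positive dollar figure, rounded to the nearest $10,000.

$5,010,000

Tail multiplier: φ(z)/(1−α) = 0.122253 / 0.062 = 1.972.
ES = 2.54% × 1.972 = 5.009%.
On $100,000,000: 0.05009 × $100,000,000 = $5,009,000.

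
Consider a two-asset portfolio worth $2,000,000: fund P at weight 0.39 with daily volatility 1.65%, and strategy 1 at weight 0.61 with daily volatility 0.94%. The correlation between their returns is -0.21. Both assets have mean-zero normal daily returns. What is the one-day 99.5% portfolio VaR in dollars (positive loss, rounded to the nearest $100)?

σ_p² = 0.39²·1.65² + 0.61²·0.94² + 2·-0.21·0.39·0.61·1.65·0.94 = 0.5879 (%²).
σ_p = √0.5879 = 0.767%.
At 99.5%, z = 2.576.
VaR = 2.576 × 0.767% = 1.976%; on $2,000,000 that is $39,520.

$39,500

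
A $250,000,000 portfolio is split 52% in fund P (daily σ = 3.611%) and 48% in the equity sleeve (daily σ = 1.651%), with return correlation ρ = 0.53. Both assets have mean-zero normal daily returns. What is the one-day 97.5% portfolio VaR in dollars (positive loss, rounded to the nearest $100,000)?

$11,700,000

σ_p² = 0.52²·3.611² + 0.48²·1.651² + 2·0.53·0.52·0.48·3.611·1.651 = 5.7312 (%²).
σ_p = √5.7312 = 2.394%.
At 97.5%, z = 1.960.
VaR = 1.960 × 2.394% = 4.692%; on $250,000,000 that is $11,730,000.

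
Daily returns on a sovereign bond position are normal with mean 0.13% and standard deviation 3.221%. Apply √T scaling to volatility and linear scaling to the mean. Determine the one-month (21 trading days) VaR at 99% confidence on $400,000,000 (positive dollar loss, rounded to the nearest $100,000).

$126,400,000

At 99%, z = 2.326.
σ_{21d} = 3.221% × √21 = 14.760%; μ_{21d} = 21 × 0.13% = 2.730%.
VaR = −(2.730%) + 2.326 × 14.760% = 31.602%.
On $400,000,000: 0.31602 × $400,000,000 = $126,408,000.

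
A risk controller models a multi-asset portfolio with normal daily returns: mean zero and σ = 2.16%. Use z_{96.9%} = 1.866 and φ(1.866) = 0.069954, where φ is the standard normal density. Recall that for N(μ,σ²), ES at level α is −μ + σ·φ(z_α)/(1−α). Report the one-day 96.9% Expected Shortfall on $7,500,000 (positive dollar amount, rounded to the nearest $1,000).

$366,000

Tail multiplier: φ(z)/(1−α) = 0.069954 / 0.031 = 2.257.
ES = 2.16% × 2.257 = 4.875%.
On $7,500,000: 0.04875 × $7,500,000 = $365,625.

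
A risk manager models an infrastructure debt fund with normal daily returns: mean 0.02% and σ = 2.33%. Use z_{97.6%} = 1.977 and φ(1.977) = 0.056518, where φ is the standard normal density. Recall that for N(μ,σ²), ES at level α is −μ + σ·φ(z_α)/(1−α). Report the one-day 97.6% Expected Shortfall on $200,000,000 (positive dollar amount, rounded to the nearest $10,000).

Tail multiplier: φ(z)/(1−α) = 0.056518 / 0.024 = 2.355.
ES = −(0.02%) + 2.33% × 2.355 = 5.467%.
On $200,000,000: 0.05467 × $200,000,000 = $10,934,000.

$10,930,000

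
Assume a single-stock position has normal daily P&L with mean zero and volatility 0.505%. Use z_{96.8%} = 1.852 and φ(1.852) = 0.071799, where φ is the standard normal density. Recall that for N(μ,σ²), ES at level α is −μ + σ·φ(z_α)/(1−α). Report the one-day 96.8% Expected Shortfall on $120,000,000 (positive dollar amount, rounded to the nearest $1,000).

Tail multiplier: φ(z)/(1−α) = 0.071799 / 0.032 = 2.244.
ES = 0.505% × 2.244 = 1.133%.
On $120,000,000: 0.01133 × $120,000,000 = $1,359,600.

$1,360,000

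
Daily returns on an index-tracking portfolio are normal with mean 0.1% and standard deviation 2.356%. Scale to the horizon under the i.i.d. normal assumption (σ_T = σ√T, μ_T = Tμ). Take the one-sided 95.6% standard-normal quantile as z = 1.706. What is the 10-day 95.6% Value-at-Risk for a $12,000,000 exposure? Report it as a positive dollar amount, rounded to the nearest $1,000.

$1,405,000

σ_{10d} = 2.356% × √10 = 7.450%; μ_{10d} = 10 × 0.1% = 1.000%.
VaR = −(1.000%) + 1.706 × 7.450% = 11.710%.
On $12,000,000: 0.11710 × $12,000,000 = $1,405,200.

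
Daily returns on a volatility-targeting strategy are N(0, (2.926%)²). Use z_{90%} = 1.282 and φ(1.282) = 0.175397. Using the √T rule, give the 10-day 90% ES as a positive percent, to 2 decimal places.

16.23%

σ_{10d} = 2.926% × √10 = 9.253%.
ES multiplier = φ(z)/(1−α) = 0.175397/0.1 = 1.754.
ES = 9.253% × 1.754 = 16.230%.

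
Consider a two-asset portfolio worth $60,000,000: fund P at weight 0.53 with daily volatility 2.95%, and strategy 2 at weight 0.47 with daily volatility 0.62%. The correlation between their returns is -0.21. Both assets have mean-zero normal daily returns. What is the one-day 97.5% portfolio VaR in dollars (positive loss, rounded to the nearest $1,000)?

$1,798,000

σ_p² = 0.53²·2.95² + 0.47²·0.62² + 2·-0.21·0.53·0.47·2.95·0.62 = 2.3381 (%²).
σ_p = √2.3381 = 1.529%.
At 97.5%, z = 1.960.
VaR = 1.960 × 1.529% = 2.997%; on $60,000,000 that is $1,798,200.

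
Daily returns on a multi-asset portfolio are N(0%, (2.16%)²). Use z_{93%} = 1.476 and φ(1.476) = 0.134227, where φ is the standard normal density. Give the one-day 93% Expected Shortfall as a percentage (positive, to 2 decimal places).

Tail multiplier: φ(z)/(1−α) = 0.134227 / 0.07 = 1.918.
ES = 2.16% × 1.918 = 4.143%.

4.14%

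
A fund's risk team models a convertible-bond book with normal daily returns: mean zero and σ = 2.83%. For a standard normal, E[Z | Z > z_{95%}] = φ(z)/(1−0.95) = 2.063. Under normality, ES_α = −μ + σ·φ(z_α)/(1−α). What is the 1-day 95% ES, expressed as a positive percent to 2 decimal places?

5.84%

ES = 2.83% × 2.063 = 5.838%.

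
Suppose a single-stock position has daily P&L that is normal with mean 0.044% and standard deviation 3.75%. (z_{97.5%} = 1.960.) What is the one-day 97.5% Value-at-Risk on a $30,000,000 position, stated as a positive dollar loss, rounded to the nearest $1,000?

VaR = −μ + z·σ = −(0.044%) + 1.960 × 3.75% = 7.306%.
On $30,000,000: 0.07306 × $30,000,000 = $2,191,800.

$2,192,000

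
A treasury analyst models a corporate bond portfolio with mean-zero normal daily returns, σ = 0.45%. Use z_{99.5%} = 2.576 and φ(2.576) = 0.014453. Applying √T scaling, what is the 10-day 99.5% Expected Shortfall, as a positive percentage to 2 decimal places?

σ_{10d} = 0.45% × √10 = 1.423%.
ES multiplier = φ(z)/(1−α) = 0.014453/0.005 = 2.891.
ES = 1.423% × 2.891 = 4.114%.

4.11%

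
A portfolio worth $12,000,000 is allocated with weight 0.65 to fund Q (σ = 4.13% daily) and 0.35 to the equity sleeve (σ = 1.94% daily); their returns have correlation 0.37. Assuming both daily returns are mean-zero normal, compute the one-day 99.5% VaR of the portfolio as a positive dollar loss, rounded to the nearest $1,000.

σ_p² = 0.65²·4.13² + 0.35²·1.94² + 2·0.37·0.65·0.35·4.13·1.94 = 9.0164 (%²).
σ_p = √9.0164 = 3.003%.
At 99.5%, z = 2.576.
VaR = 2.576 × 3.003% = 7.736%; on $12,000,000 that is $928,320.

$928,000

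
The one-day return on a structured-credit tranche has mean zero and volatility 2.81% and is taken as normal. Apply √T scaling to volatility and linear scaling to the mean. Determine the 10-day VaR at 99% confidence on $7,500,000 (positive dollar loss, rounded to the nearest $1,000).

At 99%, z = 2.326.
σ_{10d} = 2.81% × √10 = 8.886%.
VaR = 2.326 × 8.886% = 20.669%.
On $7,500,000: 0.20669 × $7,500,000 = $1,550,175.

$1,550,000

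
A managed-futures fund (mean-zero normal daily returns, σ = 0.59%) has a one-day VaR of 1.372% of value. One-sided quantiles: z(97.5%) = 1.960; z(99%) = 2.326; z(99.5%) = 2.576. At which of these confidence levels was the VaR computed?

Implied z = VaR/σ = 1.372 / 0.59 = 2.325.
This matches z(99%) = 2.326.

99%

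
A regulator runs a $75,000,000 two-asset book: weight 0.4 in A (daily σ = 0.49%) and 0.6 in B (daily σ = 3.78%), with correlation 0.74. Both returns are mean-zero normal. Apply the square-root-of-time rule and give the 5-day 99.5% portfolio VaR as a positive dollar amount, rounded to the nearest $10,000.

σ_p = √(0.4²·0.49² + 0.6²·3.78² + 2·0.74·0.4·0.6·0.49·3.78) = 2.417%.
σ_{5d} = 2.417% × √5 = 5.405%.
z(99.5%) = 2.576.
VaR = 2.576 × 5.405% = 13.923%; on $75,000,000 that is $10,442,250.

$10,440,000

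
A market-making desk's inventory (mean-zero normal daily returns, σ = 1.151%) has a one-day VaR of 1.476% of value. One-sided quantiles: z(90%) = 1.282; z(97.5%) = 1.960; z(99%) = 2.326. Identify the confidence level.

Implied z = VaR/σ = 1.476 / 1.151 = 1.282.
This matches z(90%) = 1.282.

90%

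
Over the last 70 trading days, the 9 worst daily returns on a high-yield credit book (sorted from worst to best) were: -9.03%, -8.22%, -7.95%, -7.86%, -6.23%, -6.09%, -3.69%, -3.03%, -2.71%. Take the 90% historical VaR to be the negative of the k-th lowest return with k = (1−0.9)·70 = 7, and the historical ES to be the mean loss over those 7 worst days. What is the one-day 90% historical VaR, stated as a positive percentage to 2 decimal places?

k = 7; the 7th lowest return is -3.69%, so VaR = 3.69%.

3.69%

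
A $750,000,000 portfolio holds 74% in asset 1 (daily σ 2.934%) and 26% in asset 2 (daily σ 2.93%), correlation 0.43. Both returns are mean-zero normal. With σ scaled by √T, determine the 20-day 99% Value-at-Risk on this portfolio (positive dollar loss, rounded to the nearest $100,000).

σ_p = √(0.74²·2.934² + 0.26²·2.93² + 2·0.43·0.74·0.26·2.934·2.93) = 2.592%.
σ_{20d} = 2.592% × √20 = 11.592%.
z(99%) = 2.326.
VaR = 2.326 × 11.592% = 26.963%; on $750,000,000 that is $202,222,500.

$202,200,000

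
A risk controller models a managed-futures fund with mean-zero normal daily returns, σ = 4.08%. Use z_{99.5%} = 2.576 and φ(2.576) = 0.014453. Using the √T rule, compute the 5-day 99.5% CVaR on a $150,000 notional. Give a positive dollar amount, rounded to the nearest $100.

σ_{5d} = 4.08% × √5 = 9.123%.
ES multiplier = φ(z)/(1−α) = 0.014453/0.005 = 2.891.
ES = 9.123% × 2.891 = 26.375%; on $150,000: $39,562.

$39,600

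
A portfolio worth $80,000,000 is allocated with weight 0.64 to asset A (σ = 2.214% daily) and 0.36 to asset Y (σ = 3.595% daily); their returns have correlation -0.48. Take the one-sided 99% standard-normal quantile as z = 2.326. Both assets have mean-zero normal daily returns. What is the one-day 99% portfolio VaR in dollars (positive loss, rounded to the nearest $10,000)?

σ_p² = 0.64²·2.214² + 0.36²·3.595² + 2·-0.48·0.64·0.36·2.214·3.595 = 1.9223 (%²).
σ_p = √1.9223 = 1.386%.
VaR = 2.326 × 1.386% = 3.224%; on $80,000,000 that is $2,579,200.

$2,580,000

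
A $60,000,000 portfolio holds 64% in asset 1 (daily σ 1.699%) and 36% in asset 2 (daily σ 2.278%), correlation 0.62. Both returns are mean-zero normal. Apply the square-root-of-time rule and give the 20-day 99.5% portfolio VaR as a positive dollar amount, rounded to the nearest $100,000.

$11,900,000

σ_p = √(0.64²·1.699² + 0.36²·2.278² + 2·0.62·0.64·0.36·1.699·2.278) = 1.721%.
σ_{20d} = 1.721% × √20 = 7.697%.
z(99.5%) = 2.576.
VaR = 2.576 × 7.697% = 19.827%; on $60,000,000 that is $11,896,200.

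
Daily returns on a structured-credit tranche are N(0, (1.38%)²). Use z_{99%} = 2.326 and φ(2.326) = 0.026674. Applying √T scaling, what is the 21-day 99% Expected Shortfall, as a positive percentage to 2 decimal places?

σ_{21d} = 1.38% × √21 = 6.324%.
ES multiplier = φ(z)/(1−α) = 0.026674/0.01 = 2.667.
ES = 6.324% × 2.667 = 16.866%.

16.87%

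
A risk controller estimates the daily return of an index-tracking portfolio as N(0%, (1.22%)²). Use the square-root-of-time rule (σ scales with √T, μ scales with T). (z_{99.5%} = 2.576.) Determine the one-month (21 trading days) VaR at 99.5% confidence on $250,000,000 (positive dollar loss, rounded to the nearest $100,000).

$36,000,000

σ_{21d} = 1.22% × √21 = 5.591%.
VaR = 2.576 × 5.591% = 14.402%.
On $250,000,000: 0.14402 × $250,000,000 = $36,005,000.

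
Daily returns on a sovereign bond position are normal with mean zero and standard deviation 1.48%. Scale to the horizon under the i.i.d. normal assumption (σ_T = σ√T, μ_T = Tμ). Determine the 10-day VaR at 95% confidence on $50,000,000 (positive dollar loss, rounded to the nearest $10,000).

$3,850,000

At 95%, z = 1.645.
σ_{10d} = 1.48% × √10 = 4.680%.
VaR = 1.645 × 4.680% = 7.699%.
On $50,000,000: 0.07699 × $50,000,000 = $3,849,500.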